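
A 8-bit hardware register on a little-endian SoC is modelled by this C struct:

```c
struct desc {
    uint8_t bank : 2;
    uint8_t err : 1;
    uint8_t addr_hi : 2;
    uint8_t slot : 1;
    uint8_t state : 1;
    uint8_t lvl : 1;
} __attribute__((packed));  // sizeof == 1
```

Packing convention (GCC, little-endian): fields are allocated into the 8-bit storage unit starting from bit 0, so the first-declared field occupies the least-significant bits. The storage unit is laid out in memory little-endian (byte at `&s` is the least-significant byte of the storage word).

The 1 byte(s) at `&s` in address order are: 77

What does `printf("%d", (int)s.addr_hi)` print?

[0]=0x77 (little-endian) → word 0x77
bank:2 @ bit 0 → (0x77>>0)&0x3 = 0x3
err:1 @ bit 2 → (0x77>>2)&0x1 = 0x1
addr_hi:2 @ bit 3 → (0x77>>3)&0x3 = 0x2  ←
slot:1 @ bit 5 → (0x77>>5)&0x1 = 0x1
state:1 @ bit 6 → (0x77>>6)&0x1 = 0x1
lvl:1 @ bit 7 → (0x77>>7)&0x1 = 0x0

2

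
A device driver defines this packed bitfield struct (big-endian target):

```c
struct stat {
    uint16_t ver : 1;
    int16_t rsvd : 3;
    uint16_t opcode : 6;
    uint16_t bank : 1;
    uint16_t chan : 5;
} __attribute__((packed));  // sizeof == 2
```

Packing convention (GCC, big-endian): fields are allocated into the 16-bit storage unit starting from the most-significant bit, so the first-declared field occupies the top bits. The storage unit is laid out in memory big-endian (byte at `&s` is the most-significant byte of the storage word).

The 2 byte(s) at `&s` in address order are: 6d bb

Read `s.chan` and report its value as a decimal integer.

27

[0]=0x6d [1]=0xbb (big-endian) → word 0x6dbb
ver:1 @ bit 15 → (0x6dbb>>15)&0x1 = 0x0
rsvd:3 @ bit 12 → (0x6dbb>>12)&0x7 = 0x6
opcode:6 @ bit 6 → (0x6dbb>>6)&0x3f = 0x36
bank:1 @ bit 5 → (0x6dbb>>5)&0x1 = 0x1
chan:5 @ bit 0 → (0x6dbb>>0)&0x1f = 0x1b  ←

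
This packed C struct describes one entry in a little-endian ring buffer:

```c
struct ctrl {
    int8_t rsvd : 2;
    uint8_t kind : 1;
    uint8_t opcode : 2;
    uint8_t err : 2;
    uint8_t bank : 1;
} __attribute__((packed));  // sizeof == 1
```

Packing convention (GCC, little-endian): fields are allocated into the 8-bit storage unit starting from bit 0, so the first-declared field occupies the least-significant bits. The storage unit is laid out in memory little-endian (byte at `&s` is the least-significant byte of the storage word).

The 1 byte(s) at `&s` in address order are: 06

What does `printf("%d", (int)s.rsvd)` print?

-2

[0]=0x06 (little-endian) → word 0x06
rsvd [0+:2] = (word>>0) & 0x3 = 2  ←
kind [2+:1] = (word>>2) & 0x1 = 1
opcode [3+:2] = (word>>3) & 0x3 = 0
err [5+:2] = (word>>5) & 0x3 = 0
bank [7+:1] = (word>>7) & 0x1 = 0
rsvd signed 2b, MSB=1: 2 - 4 = -2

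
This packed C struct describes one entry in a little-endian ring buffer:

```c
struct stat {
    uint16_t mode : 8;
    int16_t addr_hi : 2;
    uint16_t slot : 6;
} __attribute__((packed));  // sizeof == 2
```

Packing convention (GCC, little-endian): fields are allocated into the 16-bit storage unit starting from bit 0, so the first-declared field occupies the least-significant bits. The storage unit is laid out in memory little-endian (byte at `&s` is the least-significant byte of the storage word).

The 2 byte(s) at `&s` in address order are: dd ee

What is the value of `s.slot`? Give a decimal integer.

[0]=0xdd [1]=0xee (little-endian) → word 0xeedd
mode:8 @ bit 0 → (0xeedd>>0)&0xff = 0xdd
addr_hi:2 @ bit 8 → (0xeedd>>8)&0x3 = 0x2
slot:6 @ bit 10 → (0xeedd>>10)&0x3f = 0x3b  ←

59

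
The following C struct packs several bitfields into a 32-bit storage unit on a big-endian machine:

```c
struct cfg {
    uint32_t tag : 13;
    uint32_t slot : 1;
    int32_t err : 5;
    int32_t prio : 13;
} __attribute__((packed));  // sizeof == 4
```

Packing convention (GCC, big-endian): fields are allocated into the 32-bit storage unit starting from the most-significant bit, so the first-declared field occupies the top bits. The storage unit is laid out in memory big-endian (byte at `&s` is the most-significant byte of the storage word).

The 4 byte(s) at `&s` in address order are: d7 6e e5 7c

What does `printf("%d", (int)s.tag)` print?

[0]=0xd7 [1]=0x6e [2]=0xe5 [3]=0x7c (big-endian) → word 0xd76ee57c
tag:13 @ bit 19 → (0xd76ee57c>>19)&0x1fff = 0x1aed  ←
slot:1 @ bit 18 → (0xd76ee57c>>18)&0x1 = 0x1
err:5 @ bit 13 → (0xd76ee57c>>13)&0x1f = 0x17
prio:13 @ bit 0 → (0xd76ee57c>>0)&0x1fff = 0x57c

6893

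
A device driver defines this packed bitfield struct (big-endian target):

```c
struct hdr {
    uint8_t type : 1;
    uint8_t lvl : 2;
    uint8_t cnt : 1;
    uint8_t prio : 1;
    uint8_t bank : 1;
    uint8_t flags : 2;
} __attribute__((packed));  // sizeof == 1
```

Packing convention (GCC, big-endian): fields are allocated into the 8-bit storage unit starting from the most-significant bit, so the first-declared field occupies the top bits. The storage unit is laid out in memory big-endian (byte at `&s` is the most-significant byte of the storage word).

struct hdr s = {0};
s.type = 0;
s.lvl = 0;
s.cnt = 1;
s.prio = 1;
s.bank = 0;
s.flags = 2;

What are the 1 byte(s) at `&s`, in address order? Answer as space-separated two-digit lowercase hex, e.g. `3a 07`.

[7+:1] type=0 & 0x1 = 0x0; word=0x00
[5+:2] lvl=0 & 0x3 = 0x0; word=0x00
[4+:1] cnt=1 & 0x1 = 0x1; word=0x10
[3+:1] prio=1 & 0x1 = 0x1; word=0x18
[2+:1] bank=0 & 0x1 = 0x0; word=0x18
[0+:2] flags=2 & 0x3 = 0x2; word=0x1a
word = 0x1a → big-endian bytes:
  [0]=0x1a

1a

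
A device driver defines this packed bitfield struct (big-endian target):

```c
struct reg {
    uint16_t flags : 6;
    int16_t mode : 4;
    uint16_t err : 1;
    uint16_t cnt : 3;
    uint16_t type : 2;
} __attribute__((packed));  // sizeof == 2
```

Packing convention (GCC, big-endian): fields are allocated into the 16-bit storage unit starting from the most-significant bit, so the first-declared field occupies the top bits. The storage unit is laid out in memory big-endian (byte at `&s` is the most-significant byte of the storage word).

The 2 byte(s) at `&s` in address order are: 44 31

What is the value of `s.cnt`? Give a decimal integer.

[0]=0x44 [1]=0x31 (big-endian) → word 0x4431
flags:6 @ bit 10 → (0x4431>>10)&0x3f = 0x11
mode:4 @ bit 6 → (0x4431>>6)&0xf = 0x0
err:1 @ bit 5 → (0x4431>>5)&0x1 = 0x1
cnt:3 @ bit 2 → (0x4431>>2)&0x7 = 0x4  ←
type:2 @ bit 0 → (0x4431>>0)&0x3 = 0x1

4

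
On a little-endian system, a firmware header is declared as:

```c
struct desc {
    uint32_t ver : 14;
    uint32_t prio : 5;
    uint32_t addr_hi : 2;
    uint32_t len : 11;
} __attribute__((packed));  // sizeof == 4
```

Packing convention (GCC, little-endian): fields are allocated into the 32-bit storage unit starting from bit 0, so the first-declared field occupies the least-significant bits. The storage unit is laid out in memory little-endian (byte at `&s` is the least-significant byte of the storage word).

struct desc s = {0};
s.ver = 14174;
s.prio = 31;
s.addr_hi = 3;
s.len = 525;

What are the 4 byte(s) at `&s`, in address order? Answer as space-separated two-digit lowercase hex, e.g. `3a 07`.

[0+:14] ver=14174 & 0x3fff = 0x375e; word=0x0000375e
[14+:5] prio=31 & 0x1f = 0x1f; word=0x0007f75e
[19+:2] addr_hi=3 & 0x3 = 0x3; word=0x001ff75e
[21+:11] len=525 & 0x7ff = 0x20d; word=0x41bff75e
word = 0x41bff75e → little-endian bytes:
  [0]=0x5e  [1]=0xf7  [2]=0xbf  [3]=0x41

5e f7 bf 41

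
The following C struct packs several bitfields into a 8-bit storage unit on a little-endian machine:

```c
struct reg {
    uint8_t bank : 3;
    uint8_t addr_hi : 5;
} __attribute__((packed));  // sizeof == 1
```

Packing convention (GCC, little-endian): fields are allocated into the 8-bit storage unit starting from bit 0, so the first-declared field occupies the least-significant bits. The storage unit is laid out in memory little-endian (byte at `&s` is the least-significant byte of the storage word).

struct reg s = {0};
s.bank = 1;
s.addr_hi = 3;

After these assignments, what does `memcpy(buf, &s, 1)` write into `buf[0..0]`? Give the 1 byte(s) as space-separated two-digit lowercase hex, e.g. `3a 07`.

bank:3 = 1 → 0x1 << 0 → word 0x01
addr_hi:5 = 3 → 0x3 << 3 → word 0x19
word = 0x19 → little-endian bytes:
  [0]=0x19

19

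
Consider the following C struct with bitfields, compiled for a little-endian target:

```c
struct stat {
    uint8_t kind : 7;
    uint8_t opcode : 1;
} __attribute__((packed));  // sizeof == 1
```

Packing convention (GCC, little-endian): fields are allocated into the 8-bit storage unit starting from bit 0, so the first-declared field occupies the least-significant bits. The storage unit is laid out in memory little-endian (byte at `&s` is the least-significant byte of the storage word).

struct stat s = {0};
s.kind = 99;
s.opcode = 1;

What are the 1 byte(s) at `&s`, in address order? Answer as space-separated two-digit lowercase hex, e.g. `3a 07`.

[0+:7] kind=99 & 0x7f = 0x63; word=0x63
[7+:1] opcode=1 & 0x1 = 0x1; word=0xe3
word = 0xe3 → little-endian bytes:
  [0]=0xe3

e3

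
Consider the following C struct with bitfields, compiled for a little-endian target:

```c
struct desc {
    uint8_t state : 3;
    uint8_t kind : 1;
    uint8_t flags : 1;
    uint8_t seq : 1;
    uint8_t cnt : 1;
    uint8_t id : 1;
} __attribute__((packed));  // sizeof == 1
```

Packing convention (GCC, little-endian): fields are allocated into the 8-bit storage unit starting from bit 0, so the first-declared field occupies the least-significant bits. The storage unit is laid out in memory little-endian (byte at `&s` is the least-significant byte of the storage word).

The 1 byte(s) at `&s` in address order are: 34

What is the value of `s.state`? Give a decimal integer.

4

[0]=0x34 (little-endian) → word 0x34
state [0+:3] = (word>>0) & 0x7 = 4  ←
kind [3+:1] = (word>>3) & 0x1 = 0
flags [4+:1] = (word>>4) & 0x1 = 1
seq [5+:1] = (word>>5) & 0x1 = 1
cnt [6+:1] = (word>>6) & 0x1 = 0
id [7+:1] = (word>>7) & 0x1 = 0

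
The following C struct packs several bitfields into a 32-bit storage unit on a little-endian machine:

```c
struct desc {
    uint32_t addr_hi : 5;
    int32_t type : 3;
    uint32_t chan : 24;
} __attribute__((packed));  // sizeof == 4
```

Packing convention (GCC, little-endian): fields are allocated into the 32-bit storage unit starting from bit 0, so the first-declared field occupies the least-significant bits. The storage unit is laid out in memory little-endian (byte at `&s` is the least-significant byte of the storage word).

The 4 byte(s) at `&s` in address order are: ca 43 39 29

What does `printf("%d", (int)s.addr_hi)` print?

10

[0]=0xca [1]=0x43 [2]=0x39 [3]=0x29 (little-endian) → word 0x293943ca
addr_hi:5 @ bit 0 → (0x293943ca>>0)&0x1f = 0xa  ←
type:3 @ bit 5 → (0x293943ca>>5)&0x7 = 0x6
chan:24 @ bit 8 → (0x293943ca>>8)&0xffffff = 0x293943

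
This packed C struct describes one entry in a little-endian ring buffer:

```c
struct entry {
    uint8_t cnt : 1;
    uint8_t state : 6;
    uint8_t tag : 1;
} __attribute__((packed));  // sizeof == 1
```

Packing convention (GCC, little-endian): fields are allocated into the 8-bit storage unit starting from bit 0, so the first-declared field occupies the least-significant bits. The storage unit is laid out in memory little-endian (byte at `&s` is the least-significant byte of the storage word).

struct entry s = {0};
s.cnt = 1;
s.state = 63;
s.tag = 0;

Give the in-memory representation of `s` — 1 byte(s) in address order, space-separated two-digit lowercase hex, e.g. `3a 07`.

cnt:1 = 1 → 0x1 << 0 → word 0x01
state:6 = 63 → 0x3f << 1 → word 0x7f
tag:1 = 0 → 0x0 << 7 → word 0x7f
word = 0x7f → little-endian bytes:
  [0]=0x7f

7f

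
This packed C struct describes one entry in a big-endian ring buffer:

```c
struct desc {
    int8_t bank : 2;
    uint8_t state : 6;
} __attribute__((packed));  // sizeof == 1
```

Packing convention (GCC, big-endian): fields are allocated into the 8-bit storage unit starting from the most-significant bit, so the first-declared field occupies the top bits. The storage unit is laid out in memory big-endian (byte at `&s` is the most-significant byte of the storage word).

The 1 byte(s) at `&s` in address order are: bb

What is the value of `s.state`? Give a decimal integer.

59

[0]=0xbb (big-endian) → word 0xbb
bank [6+:2] = (word>>6) & 0x3 = 2
state [0+:6] = (word>>0) & 0x3f = 59  ←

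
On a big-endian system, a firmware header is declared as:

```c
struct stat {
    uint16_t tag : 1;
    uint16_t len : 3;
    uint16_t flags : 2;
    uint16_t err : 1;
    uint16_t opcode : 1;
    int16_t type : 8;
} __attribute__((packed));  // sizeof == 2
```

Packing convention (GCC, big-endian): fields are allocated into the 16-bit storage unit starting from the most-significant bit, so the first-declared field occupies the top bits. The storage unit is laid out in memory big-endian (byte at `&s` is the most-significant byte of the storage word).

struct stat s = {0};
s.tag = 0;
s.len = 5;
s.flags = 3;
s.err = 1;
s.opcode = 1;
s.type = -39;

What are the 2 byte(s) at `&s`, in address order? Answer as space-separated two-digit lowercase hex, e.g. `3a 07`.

[15+:1] tag=0 & 0x1 = 0x0; word=0x0000
[12+:3] len=5 & 0x7 = 0x5; word=0x5000
[10+:2] flags=3 & 0x3 = 0x3; word=0x5c00
[9+:1] err=1 & 0x1 = 0x1; word=0x5e00
[8+:1] opcode=1 & 0x1 = 0x1; word=0x5f00
[0+:8] type=-39 & 0xff = 0xd9; word=0x5fd9
word = 0x5fd9 → big-endian bytes:
  [0]=0x5f  [1]=0xd9

5f d9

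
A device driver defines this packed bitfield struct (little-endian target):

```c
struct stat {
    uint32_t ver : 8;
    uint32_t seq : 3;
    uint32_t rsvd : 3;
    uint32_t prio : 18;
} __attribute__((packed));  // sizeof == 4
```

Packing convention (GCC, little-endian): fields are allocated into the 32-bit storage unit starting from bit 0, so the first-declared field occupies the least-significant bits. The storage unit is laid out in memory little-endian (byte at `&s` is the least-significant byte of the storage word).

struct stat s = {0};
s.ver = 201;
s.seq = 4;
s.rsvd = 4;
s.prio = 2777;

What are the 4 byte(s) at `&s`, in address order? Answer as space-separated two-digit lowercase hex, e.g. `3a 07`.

ver:8 = 201 → 0xc9 << 0 → word 0x000000c9
seq:3 = 4 → 0x4 << 8 → word 0x000004c9
rsvd:3 = 4 → 0x4 << 11 → word 0x000024c9
prio:18 = 2777 → 0xad9 << 14 → word 0x02b664c9
word = 0x02b664c9 → little-endian bytes:
  [0]=0xc9  [1]=0x64  [2]=0xb6  [3]=0x02

c9 64 b6 02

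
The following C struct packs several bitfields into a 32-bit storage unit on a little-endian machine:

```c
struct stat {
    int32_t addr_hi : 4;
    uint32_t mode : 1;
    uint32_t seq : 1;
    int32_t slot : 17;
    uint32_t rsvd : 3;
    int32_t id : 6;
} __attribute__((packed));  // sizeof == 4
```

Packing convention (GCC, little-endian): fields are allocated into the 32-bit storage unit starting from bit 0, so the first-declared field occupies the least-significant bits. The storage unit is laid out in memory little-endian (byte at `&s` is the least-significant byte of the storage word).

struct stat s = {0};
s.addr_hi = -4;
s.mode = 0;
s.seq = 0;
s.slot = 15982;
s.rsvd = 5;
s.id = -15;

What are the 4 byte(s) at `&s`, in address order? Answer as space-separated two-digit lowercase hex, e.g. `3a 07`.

[0+:4] addr_hi=-4 & 0xf = 0xc; word=0x0000000c
[4+:1] mode=0 & 0x1 = 0x0; word=0x0000000c
[5+:1] seq=0 & 0x1 = 0x0; word=0x0000000c
[6+:17] slot=15982 & 0x1ffff = 0x3e6e; word=0x000f9b8c
[23+:3] rsvd=5 & 0x7 = 0x5; word=0x028f9b8c
[26+:6] id=-15 & 0x3f = 0x31; word=0xc68f9b8c
word = 0xc68f9b8c → little-endian bytes:
  [0]=0x8c  [1]=0x9b  [2]=0x8f  [3]=0xc6

8c 9b 8f c6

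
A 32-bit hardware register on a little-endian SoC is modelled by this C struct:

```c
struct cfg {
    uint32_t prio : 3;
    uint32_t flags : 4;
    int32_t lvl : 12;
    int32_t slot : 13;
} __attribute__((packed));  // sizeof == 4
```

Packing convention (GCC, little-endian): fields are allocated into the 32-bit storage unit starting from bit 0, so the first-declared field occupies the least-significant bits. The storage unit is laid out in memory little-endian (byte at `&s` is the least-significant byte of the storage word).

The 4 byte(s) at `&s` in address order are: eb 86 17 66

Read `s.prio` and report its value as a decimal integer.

3

[0]=0xeb [1]=0x86 [2]=0x17 [3]=0x66 (little-endian) → word 0x661786eb
prio [0+:3] = (word>>0) & 0x7 = 3  ←
flags [3+:4] = (word>>3) & 0xf = 13
lvl [7+:12] = (word>>7) & 0xfff = 3853
slot [19+:13] = (word>>19) & 0x1fff = 3266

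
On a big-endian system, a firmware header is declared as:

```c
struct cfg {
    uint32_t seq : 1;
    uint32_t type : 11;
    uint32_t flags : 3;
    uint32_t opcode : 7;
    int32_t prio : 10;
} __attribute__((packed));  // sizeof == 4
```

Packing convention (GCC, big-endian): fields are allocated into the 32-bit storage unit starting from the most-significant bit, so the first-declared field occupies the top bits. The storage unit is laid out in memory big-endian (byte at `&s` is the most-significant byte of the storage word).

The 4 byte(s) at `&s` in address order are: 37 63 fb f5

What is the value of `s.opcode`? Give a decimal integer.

[0]=0x37 [1]=0x63 [2]=0xfb [3]=0xf5 (big-endian) → word 0x3763fbf5
seq [31+:1] = (word>>31) & 0x1 = 0
type [20+:11] = (word>>20) & 0x7ff = 886
flags [17+:3] = (word>>17) & 0x7 = 1
opcode [10+:7] = (word>>10) & 0x7f = 126  ←
prio [0+:10] = (word>>0) & 0x3ff = 1013

126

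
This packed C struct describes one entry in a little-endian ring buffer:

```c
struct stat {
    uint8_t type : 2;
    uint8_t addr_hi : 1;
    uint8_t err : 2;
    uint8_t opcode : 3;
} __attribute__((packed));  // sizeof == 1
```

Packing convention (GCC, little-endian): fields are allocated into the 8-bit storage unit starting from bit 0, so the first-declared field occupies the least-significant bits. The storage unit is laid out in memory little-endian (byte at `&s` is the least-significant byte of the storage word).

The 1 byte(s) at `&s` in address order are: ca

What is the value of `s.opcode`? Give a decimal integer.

6

[0]=0xca (little-endian) → word 0xca
type:2 @ bit 0 → (0xca>>0)&0x3 = 0x2
addr_hi:1 @ bit 2 → (0xca>>2)&0x1 = 0x0
err:2 @ bit 3 → (0xca>>3)&0x3 = 0x1
opcode:3 @ bit 5 → (0xca>>5)&0x7 = 0x6  ←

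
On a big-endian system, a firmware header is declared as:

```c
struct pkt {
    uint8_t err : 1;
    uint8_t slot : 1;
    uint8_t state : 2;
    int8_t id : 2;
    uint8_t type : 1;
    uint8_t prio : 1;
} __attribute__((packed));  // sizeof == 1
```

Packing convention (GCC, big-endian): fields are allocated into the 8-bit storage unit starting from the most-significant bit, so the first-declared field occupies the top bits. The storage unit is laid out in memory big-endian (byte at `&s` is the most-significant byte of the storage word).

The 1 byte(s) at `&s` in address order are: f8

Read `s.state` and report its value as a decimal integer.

3

[0]=0xf8 (big-endian) → word 0xf8
err:1 @ bit 7 → (0xf8>>7)&0x1 = 0x1
slot:1 @ bit 6 → (0xf8>>6)&0x1 = 0x1
state:2 @ bit 4 → (0xf8>>4)&0x3 = 0x3  ←
id:2 @ bit 2 → (0xf8>>2)&0x3 = 0x2
type:1 @ bit 1 → (0xf8>>1)&0x1 = 0x0
prio:1 @ bit 0 → (0xf8>>0)&0x1 = 0x0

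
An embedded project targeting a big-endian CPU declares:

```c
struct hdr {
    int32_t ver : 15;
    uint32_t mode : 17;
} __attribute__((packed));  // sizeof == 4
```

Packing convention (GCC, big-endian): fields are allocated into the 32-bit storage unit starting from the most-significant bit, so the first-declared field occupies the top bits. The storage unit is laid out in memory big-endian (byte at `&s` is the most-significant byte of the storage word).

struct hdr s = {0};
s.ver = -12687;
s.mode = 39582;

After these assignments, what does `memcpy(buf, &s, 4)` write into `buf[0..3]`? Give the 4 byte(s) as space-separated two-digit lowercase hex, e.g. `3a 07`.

ver (15b) val=-12687 bits=0x4e71 at bit 17: 0x9ce20000
mode (17b) val=39582 bits=0x9a9e at bit 0: 0x9ce29a9e
word = 0x9ce29a9e → big-endian bytes:
  [0]=0x9c  [1]=0xe2  [2]=0x9a  [3]=0x9e

9c e2 9a 9e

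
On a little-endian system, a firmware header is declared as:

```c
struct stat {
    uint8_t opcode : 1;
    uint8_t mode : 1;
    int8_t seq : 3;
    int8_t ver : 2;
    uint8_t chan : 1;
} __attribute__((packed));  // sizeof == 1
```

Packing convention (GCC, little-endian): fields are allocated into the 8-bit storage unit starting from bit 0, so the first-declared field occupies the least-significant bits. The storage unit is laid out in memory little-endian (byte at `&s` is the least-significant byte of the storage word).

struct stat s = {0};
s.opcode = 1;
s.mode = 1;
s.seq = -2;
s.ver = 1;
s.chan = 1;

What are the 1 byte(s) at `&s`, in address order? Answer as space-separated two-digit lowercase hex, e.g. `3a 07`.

bb

[0+:1] opcode=1 & 0x1 = 0x1; word=0x01
[1+:1] mode=1 & 0x1 = 0x1; word=0x03
[2+:3] seq=-2 & 0x7 = 0x6; word=0x1b
[5+:2] ver=1 & 0x3 = 0x1; word=0x3b
[7+:1] chan=1 & 0x1 = 0x1; word=0xbb
word = 0xbb → little-endian bytes:
  [0]=0xbb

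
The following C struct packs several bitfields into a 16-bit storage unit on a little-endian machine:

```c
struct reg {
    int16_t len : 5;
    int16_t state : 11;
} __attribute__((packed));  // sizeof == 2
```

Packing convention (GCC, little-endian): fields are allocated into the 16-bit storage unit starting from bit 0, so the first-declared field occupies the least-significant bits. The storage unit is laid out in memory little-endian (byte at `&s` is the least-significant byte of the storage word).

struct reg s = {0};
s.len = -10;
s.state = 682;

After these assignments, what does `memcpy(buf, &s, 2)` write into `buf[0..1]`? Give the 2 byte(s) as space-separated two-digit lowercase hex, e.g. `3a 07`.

56 55

len:5 = -10 → 0x16 << 0 → word 0x0016
state:11 = 682 → 0x2aa << 5 → word 0x5556
word = 0x5556 → little-endian bytes:
  [0]=0x56  [1]=0x55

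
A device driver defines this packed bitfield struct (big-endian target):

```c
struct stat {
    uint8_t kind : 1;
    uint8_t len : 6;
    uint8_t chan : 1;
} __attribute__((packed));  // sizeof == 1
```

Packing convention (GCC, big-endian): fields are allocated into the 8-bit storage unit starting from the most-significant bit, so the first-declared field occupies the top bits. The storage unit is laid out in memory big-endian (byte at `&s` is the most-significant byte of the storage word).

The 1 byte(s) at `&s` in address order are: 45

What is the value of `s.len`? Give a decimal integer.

[0]=0x45 (big-endian) → word 0x45
kind [7+:1] = (word>>7) & 0x1 = 0
len [1+:6] = (word>>1) & 0x3f = 34  ←
chan [0+:1] = (word>>0) & 0x1 = 1

34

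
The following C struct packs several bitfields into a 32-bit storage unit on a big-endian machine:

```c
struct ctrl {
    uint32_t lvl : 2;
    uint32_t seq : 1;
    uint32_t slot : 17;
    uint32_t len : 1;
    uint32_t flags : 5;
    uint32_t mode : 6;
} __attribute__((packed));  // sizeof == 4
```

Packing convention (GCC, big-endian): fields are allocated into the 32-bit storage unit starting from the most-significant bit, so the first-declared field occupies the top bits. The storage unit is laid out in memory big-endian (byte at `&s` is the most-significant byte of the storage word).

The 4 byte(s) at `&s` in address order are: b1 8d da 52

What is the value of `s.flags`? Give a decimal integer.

[0]=0xb1 [1]=0x8d [2]=0xda [3]=0x52 (big-endian) → word 0xb18dda52
lvl [30+:2] = (word>>30) & 0x3 = 2
seq [29+:1] = (word>>29) & 0x1 = 1
slot [12+:17] = (word>>12) & 0x1ffff = 71901
len [11+:1] = (word>>11) & 0x1 = 1
flags [6+:5] = (word>>6) & 0x1f = 9  ←
mode [0+:6] = (word>>0) & 0x3f = 18

9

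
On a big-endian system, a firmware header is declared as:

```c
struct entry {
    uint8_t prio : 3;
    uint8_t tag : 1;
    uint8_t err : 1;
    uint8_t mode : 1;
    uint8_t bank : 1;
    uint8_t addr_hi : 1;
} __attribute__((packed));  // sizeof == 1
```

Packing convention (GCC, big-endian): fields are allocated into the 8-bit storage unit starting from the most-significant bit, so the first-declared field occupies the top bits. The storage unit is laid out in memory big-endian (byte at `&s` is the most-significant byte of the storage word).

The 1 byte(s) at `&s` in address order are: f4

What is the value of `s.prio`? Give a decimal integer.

[0]=0xf4 (big-endian) → word 0xf4
prio:3 @ bit 5 → (0xf4>>5)&0x7 = 0x7  ←
tag:1 @ bit 4 → (0xf4>>4)&0x1 = 0x1
err:1 @ bit 3 → (0xf4>>3)&0x1 = 0x0
mode:1 @ bit 2 → (0xf4>>2)&0x1 = 0x1
bank:1 @ bit 1 → (0xf4>>1)&0x1 = 0x0
addr_hi:1 @ bit 0 → (0xf4>>0)&0x1 = 0x0

7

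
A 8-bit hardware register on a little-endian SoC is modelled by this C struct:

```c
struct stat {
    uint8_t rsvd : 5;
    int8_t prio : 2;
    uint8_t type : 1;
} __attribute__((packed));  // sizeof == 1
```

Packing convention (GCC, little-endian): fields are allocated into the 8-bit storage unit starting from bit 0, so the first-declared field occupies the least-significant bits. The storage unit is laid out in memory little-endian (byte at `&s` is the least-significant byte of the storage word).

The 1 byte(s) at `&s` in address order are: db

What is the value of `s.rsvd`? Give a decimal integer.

[0]=0xdb (little-endian) → word 0xdb
rsvd:5 @ bit 0 → (0xdb>>0)&0x1f = 0x1b  ←
prio:2 @ bit 5 → (0xdb>>5)&0x3 = 0x2
type:1 @ bit 7 → (0xdb>>7)&0x1 = 0x1

27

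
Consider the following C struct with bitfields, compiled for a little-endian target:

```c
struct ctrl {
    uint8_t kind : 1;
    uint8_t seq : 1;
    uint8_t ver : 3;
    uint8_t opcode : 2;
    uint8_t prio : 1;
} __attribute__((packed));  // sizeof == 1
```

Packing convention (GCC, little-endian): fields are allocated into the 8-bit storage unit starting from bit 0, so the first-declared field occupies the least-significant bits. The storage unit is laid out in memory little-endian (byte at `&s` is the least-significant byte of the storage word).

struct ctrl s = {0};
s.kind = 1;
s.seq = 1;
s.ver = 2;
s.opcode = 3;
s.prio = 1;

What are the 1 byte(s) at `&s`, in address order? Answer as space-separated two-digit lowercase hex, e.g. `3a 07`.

kind:1 = 1 → 0x1 << 0 → word 0x01
seq:1 = 1 → 0x1 << 1 → word 0x03
ver:3 = 2 → 0x2 << 2 → word 0x0b
opcode:2 = 3 → 0x3 << 5 → word 0x6b
prio:1 = 1 → 0x1 << 7 → word 0xeb
word = 0xeb → little-endian bytes:
  [0]=0xeb

eb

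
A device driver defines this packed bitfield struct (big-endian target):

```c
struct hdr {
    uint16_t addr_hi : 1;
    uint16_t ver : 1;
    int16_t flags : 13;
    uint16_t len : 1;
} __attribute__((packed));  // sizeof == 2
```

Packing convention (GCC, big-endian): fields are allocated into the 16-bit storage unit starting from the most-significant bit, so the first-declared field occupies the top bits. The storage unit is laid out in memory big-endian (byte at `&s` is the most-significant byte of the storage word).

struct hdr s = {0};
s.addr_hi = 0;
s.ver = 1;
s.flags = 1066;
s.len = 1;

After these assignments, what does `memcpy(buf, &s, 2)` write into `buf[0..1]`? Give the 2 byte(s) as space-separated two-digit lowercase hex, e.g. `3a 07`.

addr_hi:1 = 0 → 0x0 << 15 → word 0x0000
ver:1 = 1 → 0x1 << 14 → word 0x4000
flags:13 = 1066 → 0x42a << 1 → word 0x4854
len:1 = 1 → 0x1 << 0 → word 0x4855
word = 0x4855 → big-endian bytes:
  [0]=0x48  [1]=0x55

48 55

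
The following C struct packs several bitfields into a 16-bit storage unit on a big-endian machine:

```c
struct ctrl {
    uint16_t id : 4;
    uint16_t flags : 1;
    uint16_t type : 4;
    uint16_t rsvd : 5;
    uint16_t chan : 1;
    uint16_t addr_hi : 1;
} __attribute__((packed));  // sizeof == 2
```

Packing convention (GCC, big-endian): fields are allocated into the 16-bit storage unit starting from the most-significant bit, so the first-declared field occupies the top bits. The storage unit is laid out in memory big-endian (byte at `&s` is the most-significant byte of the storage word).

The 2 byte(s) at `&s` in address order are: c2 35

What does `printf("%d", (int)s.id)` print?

12

[0]=0xc2 [1]=0x35 (big-endian) → word 0xc235
id [12+:4] = (word>>12) & 0xf = 12  ←
flags [11+:1] = (word>>11) & 0x1 = 0
type [7+:4] = (word>>7) & 0xf = 4
rsvd [2+:5] = (word>>2) & 0x1f = 13
chan [1+:1] = (word>>1) & 0x1 = 0
addr_hi [0+:1] = (word>>0) & 0x1 = 1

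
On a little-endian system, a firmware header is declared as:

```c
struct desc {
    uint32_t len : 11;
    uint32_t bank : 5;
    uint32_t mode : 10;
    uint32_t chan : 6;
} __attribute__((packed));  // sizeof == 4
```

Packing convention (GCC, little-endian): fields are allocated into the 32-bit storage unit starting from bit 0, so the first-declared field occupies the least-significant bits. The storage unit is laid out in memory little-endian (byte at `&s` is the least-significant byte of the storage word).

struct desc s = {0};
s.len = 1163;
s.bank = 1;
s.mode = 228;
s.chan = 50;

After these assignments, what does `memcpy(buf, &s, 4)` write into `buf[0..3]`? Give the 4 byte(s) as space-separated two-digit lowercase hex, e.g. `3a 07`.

len (11b) val=1163 bits=0x48b at bit 0: 0x0000048b
bank (5b) val=1 bits=0x1 at bit 11: 0x00000c8b
mode (10b) val=228 bits=0xe4 at bit 16: 0x00e40c8b
chan (6b) val=50 bits=0x32 at bit 26: 0xc8e40c8b
word = 0xc8e40c8b → little-endian bytes:
  [0]=0x8b  [1]=0x0c  [2]=0xe4  [3]=0xc8

8b 0c e4 c8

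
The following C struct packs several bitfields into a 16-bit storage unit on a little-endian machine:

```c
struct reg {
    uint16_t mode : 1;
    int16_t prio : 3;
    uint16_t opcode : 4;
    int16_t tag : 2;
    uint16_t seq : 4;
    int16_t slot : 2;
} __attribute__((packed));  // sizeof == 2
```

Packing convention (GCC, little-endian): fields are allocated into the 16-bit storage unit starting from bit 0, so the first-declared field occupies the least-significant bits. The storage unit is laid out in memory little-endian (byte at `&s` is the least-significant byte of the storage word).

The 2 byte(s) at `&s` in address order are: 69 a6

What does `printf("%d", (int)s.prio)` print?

-4

[0]=0x69 [1]=0xa6 (little-endian) → word 0xa669
mode:1 @ bit 0 → (0xa669>>0)&0x1 = 0x1
prio:3 @ bit 1 → (0xa669>>1)&0x7 = 0x4  ←
opcode:4 @ bit 4 → (0xa669>>4)&0xf = 0x6
tag:2 @ bit 8 → (0xa669>>8)&0x3 = 0x2
seq:4 @ bit 10 → (0xa669>>10)&0xf = 0x9
slot:2 @ bit 14 → (0xa669>>14)&0x3 = 0x2
prio signed 3b, MSB=1: 4 - 8 = -4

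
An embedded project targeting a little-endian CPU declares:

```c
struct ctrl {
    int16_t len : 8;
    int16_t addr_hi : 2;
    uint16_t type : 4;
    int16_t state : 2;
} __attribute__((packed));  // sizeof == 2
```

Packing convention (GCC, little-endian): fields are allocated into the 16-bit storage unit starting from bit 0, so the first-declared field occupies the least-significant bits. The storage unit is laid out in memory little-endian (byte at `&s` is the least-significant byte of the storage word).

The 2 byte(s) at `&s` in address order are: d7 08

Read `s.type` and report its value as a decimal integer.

[0]=0xd7 [1]=0x08 (little-endian) → word 0x08d7
len [0+:8] = (word>>0) & 0xff = 215
addr_hi [8+:2] = (word>>8) & 0x3 = 0
type [10+:4] = (word>>10) & 0xf = 2  ←
state [14+:2] = (word>>14) & 0x3 = 0

2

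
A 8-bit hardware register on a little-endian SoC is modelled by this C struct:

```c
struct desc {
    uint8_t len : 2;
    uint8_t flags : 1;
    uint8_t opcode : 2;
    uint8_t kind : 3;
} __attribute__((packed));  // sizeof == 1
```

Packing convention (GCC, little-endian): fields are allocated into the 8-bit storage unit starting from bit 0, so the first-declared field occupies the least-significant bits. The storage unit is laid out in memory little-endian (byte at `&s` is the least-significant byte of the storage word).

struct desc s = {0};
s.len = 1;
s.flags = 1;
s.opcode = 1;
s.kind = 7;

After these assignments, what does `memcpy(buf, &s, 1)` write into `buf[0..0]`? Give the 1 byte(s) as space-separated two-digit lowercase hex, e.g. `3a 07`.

len:2 = 1 → 0x1 << 0 → word 0x01
flags:1 = 1 → 0x1 << 2 → word 0x05
opcode:2 = 1 → 0x1 << 3 → word 0x0d
kind:3 = 7 → 0x7 << 5 → word 0xed
word = 0xed → little-endian bytes:
  [0]=0xed

ed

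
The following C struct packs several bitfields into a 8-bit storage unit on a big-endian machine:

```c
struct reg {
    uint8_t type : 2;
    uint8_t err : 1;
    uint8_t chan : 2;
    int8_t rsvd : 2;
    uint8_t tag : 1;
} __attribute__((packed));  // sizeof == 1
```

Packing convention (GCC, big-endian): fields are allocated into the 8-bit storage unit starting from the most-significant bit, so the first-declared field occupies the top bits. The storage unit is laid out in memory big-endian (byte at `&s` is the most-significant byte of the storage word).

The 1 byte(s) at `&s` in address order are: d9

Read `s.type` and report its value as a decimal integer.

[0]=0xd9 (big-endian) → word 0xd9
type [6+:2] = (word>>6) & 0x3 = 3  ←
err [5+:1] = (word>>5) & 0x1 = 0
chan [3+:2] = (word>>3) & 0x3 = 3
rsvd [1+:2] = (word>>1) & 0x3 = 0
tag [0+:1] = (word>>0) & 0x1 = 1

3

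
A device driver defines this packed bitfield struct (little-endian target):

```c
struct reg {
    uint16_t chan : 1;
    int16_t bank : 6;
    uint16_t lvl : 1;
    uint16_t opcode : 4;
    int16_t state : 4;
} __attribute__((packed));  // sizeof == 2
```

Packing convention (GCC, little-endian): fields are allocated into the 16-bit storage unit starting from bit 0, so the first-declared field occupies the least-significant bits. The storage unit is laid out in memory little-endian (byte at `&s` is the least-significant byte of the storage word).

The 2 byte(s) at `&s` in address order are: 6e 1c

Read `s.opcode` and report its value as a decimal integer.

[0]=0x6e [1]=0x1c (little-endian) → word 0x1c6e
chan:1 @ bit 0 → (0x1c6e>>0)&0x1 = 0x0
bank:6 @ bit 1 → (0x1c6e>>1)&0x3f = 0x37
lvl:1 @ bit 7 → (0x1c6e>>7)&0x1 = 0x0
opcode:4 @ bit 8 → (0x1c6e>>8)&0xf = 0xc  ←
state:4 @ bit 12 → (0x1c6e>>12)&0xf = 0x1

12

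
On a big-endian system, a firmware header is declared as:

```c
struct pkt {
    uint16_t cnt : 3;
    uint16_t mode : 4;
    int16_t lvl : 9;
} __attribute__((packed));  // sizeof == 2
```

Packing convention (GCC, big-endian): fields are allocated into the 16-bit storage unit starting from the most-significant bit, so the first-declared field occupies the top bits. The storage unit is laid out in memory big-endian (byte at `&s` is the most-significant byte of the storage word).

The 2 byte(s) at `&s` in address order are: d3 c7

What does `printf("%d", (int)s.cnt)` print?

6

[0]=0xd3 [1]=0xc7 (big-endian) → word 0xd3c7
cnt [13+:3] = (word>>13) & 0x7 = 6  ←
mode [9+:4] = (word>>9) & 0xf = 9
lvl [0+:9] = (word>>0) & 0x1ff = 455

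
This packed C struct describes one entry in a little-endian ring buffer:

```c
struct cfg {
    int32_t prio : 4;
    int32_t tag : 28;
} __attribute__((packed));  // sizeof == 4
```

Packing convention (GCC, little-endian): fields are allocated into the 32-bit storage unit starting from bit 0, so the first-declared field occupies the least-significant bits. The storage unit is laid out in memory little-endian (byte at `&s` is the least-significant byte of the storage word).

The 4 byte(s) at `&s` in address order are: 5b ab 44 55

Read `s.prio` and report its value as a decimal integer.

-5

[0]=0x5b [1]=0xab [2]=0x44 [3]=0x55 (little-endian) → word 0x5544ab5b
prio:4 @ bit 0 → (0x5544ab5b>>0)&0xf = 0xb  ←
tag:28 @ bit 4 → (0x5544ab5b>>4)&0xfffffff = 0x5544ab5
prio signed 4b, MSB=1: 11 - 16 = -5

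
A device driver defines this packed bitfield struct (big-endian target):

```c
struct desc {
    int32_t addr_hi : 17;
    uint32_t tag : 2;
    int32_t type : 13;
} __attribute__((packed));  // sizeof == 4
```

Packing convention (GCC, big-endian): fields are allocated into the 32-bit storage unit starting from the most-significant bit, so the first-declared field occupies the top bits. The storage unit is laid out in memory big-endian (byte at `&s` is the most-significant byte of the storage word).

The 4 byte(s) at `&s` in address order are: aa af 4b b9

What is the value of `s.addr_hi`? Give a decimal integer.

-43682

[0]=0xaa [1]=0xaf [2]=0x4b [3]=0xb9 (big-endian) → word 0xaaaf4bb9
addr_hi [15+:17] = (word>>15) & 0x1ffff = 87390  ←
tag [13+:2] = (word>>13) & 0x3 = 2
type [0+:13] = (word>>0) & 0x1fff = 3001
addr_hi signed 17b, MSB=1: 87390 - 131072 = -43682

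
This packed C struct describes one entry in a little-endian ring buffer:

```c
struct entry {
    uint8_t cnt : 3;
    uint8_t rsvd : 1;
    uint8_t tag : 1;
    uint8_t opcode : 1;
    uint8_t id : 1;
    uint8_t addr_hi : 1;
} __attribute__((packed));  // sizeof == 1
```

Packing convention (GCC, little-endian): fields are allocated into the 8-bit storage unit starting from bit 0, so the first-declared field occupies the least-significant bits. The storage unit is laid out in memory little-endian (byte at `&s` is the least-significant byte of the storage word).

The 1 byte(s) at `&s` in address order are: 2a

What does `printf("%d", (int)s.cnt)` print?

[0]=0x2a (little-endian) → word 0x2a
cnt [0+:3] = (word>>0) & 0x7 = 2  ←
rsvd [3+:1] = (word>>3) & 0x1 = 1
tag [4+:1] = (word>>4) & 0x1 = 0
opcode [5+:1] = (word>>5) & 0x1 = 1
id [6+:1] = (word>>6) & 0x1 = 0
addr_hi [7+:1] = (word>>7) & 0x1 = 0

2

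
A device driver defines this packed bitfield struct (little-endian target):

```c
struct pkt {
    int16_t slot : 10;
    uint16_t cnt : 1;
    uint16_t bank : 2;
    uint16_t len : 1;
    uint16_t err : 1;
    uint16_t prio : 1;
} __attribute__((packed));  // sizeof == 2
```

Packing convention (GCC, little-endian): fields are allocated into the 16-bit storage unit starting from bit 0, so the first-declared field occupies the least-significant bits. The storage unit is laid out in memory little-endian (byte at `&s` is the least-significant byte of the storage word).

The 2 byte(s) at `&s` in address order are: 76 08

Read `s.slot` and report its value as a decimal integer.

118

[0]=0x76 [1]=0x08 (little-endian) → word 0x0876
slot:10 @ bit 0 → (0x0876>>0)&0x3ff = 0x76  ←
cnt:1 @ bit 10 → (0x0876>>10)&0x1 = 0x0
bank:2 @ bit 11 → (0x0876>>11)&0x3 = 0x1
len:1 @ bit 13 → (0x0876>>13)&0x1 = 0x0
err:1 @ bit 14 → (0x0876>>14)&0x1 = 0x0
prio:1 @ bit 15 → (0x0876>>15)&0x1 = 0x0
slot signed 10b, MSB=0: value = 118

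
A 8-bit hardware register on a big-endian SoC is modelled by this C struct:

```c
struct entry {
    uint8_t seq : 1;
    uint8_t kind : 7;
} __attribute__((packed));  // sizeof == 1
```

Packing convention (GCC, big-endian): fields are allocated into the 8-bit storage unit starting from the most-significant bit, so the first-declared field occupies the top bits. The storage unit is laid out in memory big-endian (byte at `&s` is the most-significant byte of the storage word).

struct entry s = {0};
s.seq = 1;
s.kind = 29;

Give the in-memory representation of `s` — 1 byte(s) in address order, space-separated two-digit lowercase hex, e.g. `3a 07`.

9d

seq (1b) val=1 bits=0x1 at bit 7: 0x80
kind (7b) val=29 bits=0x1d at bit 0: 0x9d
word = 0x9d → big-endian bytes:
  [0]=0x9d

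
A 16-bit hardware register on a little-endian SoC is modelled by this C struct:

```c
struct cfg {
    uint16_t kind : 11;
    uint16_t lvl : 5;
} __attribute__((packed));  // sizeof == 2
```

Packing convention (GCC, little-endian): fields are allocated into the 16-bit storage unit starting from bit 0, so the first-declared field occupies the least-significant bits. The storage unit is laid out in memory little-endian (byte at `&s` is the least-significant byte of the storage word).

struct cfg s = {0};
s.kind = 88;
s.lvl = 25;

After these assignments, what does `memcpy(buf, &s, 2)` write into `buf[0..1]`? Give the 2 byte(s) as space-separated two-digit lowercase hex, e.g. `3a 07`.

58 c8

kind (11b) val=88 bits=0x58 at bit 0: 0x0058
lvl (5b) val=25 bits=0x19 at bit 11: 0xc858
word = 0xc858 → little-endian bytes:
  [0]=0x58  [1]=0xc8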